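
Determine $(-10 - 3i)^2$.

(a + bi)^2 = a^2 - b^2 + 2abi
= (-10)^2 - (-3)^2 + 2*(-10)*(-3)i
= 91 + 60i


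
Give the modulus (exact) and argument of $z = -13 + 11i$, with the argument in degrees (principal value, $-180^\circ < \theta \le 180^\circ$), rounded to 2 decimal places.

|z| = sqrt((-13)^2 + 11^2) = sqrt(290)
arg(z) = arctan(b/a) = arctan(11/-13) (quadrant-adjusted) = 139.76°


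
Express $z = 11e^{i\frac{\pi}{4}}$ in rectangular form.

a = r cos θ = 11 * sqrt(2)/2 = 11*sqrt(2)/2
b = r sin θ = 11 * sqrt(2)/2 = 11*sqrt(2)/2
z = 11*sqrt(2)/2 + (11*sqrt(2)/2)i


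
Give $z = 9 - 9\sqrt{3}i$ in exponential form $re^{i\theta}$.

r = |z| = sqrt((9)^2 + (-9*sqrt(3))^2) = sqrt(81 + 243) = sqrt(324) = 18
θ = arctan(b/a) = arctan(-15.5885/9) (quadrant-adjusted) = -60° = -π/3
z = 18e^(-i*π/3)


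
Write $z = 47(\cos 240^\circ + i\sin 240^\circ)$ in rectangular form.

a = r cos θ = 47 * -1/2 = -47/2
b = r sin θ = 47 * -sqrt(3)/2 = -47*sqrt(3)/2
z = -47/2 - (47*sqrt(3)/2)i


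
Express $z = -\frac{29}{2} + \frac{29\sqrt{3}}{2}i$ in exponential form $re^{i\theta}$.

r = |z| = sqrt((-29/2)^2 + (29*sqrt(3)/2)^2) = sqrt(841/4 + 2523/4) = sqrt(841) = 29
θ = arctan(b/a) = arctan(25.1147/-14.5) (quadrant-adjusted) = 120° = 2π/3
z = 29e^(i*2π/3)


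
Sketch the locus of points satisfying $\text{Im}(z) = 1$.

Im(z) = y where z = x + yi; the equation y = 1 is satisfied by all points with that y-coordinate
Locus: Horizontal line y = 1


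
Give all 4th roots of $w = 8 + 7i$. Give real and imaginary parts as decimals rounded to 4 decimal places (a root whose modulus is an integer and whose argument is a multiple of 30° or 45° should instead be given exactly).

|w| = sqrt(113) ≈ 10.630146, arg(w) ≈ 41.185925°
Root modulus = sqrt(113)^(1/4) ≈ 1.805655
Root arguments: θ_k = (arg(w) + 360°k)/4 for k = 0, 1, ..., 3
Compute each root as (root modulus)(cos θ_k + i sin θ_k) using full-precision intermediates, then round to 4 decimal places.
Roots: 1.7766 + 0.3227i, -0.3227 + 1.7766i, -1.7766 - 0.3227i, 0.3227 - 1.7766i


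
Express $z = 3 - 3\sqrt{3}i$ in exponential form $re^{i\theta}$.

r = |z| = sqrt((3)^2 + (-3*sqrt(3))^2) = sqrt(9 + 27) = sqrt(36) = 6
θ = arctan(b/a) = arctan(-5.1962/3) (quadrant-adjusted) = -60° = -π/3
z = 6e^(-i*π/3)


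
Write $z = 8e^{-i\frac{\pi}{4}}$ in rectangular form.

a = r cos θ = 8 * sqrt(2)/2 = 4*sqrt(2)
b = r sin θ = 8 * -sqrt(2)/2 = -4*sqrt(2)
z = 4*sqrt(2) - 4*sqrt(2)i


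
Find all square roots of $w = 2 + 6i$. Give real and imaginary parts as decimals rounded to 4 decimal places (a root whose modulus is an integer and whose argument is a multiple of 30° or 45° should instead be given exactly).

|w| = sqrt(40) ≈ 6.324555, arg(w) ≈ 71.565051°
Root modulus = sqrt(40)^(1/2) ≈ 2.514867
Root arguments: θ_k = (arg(w) + 360°k)/2 for k = 0, 1, ..., 1
Compute each root as (root modulus)(cos θ_k + i sin θ_k) using full-precision intermediates, then round to 4 decimal places.
Roots: 2.0402 + 1.4705i, -2.0402 - 1.4705i


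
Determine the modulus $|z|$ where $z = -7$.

|z| = sqrt(a^2 + b^2) = sqrt((-7)^2 + 0^2) = sqrt(49) = 7


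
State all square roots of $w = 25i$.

|w| = 25, arg(w) = 90°
Root modulus = 25^(1/2) = 5
Root arguments: θ_k = (90° + 360°k)/2 for k = 0, 1, ..., 1
Roots: 5*sqrt(2)/2 + (5*sqrt(2)/2)i, -5*sqrt(2)/2 - (5*sqrt(2)/2)i


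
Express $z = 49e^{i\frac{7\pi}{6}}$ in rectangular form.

a = r cos θ = 49 * -sqrt(3)/2 = -49*sqrt(3)/2
b = r sin θ = 49 * -1/2 = -49/2
z = -49*sqrt(3)/2 - (49/2)i


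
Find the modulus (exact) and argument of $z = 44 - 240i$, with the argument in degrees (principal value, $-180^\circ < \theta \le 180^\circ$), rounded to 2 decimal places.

|z| = sqrt(44^2 + (-240)^2) = 244
arg(z) = arctan(b/a) = arctan(-240/44) (quadrant-adjusted) = -79.61°


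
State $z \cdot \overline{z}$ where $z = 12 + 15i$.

z * conjugate(z) = |z|^2 = a^2 + b^2
= 12^2 + 15^2 = 369


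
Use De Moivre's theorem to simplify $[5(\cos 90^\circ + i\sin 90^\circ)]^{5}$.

By De Moivre: z^n = r^n(cos(nθ) + i sin(nθ))
= 5^5(cos(5*90°) + i sin(5*90°))
= 3125(cos 90° + i sin 90°)
= 3125i


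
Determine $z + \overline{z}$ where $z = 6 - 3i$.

z + conjugate(z) = (a + bi) + (a - bi) = 2a
= 2 * 6 = 12


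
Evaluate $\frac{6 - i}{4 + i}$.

Multiply numerator and denominator by conjugate (4 - i):
= (6 - i)(4 - i) / (4^2 + 1^2)
= (23 - 10i) / 17
= 23/17 - (10/17)i


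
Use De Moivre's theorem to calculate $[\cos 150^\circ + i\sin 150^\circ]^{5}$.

By De Moivre: z^n = r^n(cos(nθ) + i sin(nθ))
= 1^5(cos(5*150°) + i sin(5*150°))
= 1(cos 30° + i sin 30°)
= sqrt(3)/2 + (1/2)i


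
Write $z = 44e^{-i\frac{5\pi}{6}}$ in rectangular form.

a = r cos θ = 44 * -sqrt(3)/2 = -22*sqrt(3)
b = r sin θ = 44 * -1/2 = -22
z = -22*sqrt(3) - 22i


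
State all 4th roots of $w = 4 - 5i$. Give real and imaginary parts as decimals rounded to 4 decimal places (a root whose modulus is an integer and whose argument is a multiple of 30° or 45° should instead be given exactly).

|w| = sqrt(41) ≈ 6.403124, arg(w) ≈ 308.659808°
Root modulus = sqrt(41)^(1/4) ≈ 1.590736
Root arguments: θ_k = (arg(w) + 360°k)/4 for k = 0, 1, ..., 3
Compute each root as (root modulus)(cos θ_k + i sin θ_k) using full-precision intermediates, then round to 4 decimal places.
Roots: 0.3534 + 1.5510i, -1.5510 + 0.3534i, -0.3534 - 1.5510i, 1.5510 - 0.3534i


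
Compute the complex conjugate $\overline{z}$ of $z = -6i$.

If z = a + bi, then conjugate(z) = a - bi
conjugate(-6i) = 6i


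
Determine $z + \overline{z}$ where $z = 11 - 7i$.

z + conjugate(z) = (a + bi) + (a - bi) = 2a
= 2 * 11 = 22


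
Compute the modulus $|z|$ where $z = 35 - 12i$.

|z| = sqrt(a^2 + b^2) = sqrt(35^2 + (-12)^2) = sqrt(1369) = 37


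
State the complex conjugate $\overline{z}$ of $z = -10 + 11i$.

If z = a + bi, then conjugate(z) = a - bi
conjugate(-10 + 11i) = -10 - 11i


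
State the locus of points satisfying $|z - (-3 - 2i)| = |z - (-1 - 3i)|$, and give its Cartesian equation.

|z - z1| = |z - z2| means z is equidistant from z1 and z2,
i.e. the perpendicular bisector of the segment from (-3, -2) to (-1, -3) (midpoint (-2, -5/2)).
With z = x + yi, square both sides:
(x - (-3))^2 + (y - (-2))^2 = (x - (-1))^2 + (y - (-3))^2
The x^2 and y^2 terms cancel: 4x + (-2)y = 10 - 13 = -3
Simplify: 4x - 2y = -3
Locus: Perpendicular bisector of the segment from (-3, -2) to (-1, -3): the line 4x - 2y = -3


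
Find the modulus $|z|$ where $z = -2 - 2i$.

|z| = sqrt(a^2 + b^2) = sqrt((-2)^2 + (-2)^2) = sqrt(8) = sqrt(8)


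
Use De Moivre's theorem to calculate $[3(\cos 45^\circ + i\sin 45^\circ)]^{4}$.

By De Moivre: z^n = r^n(cos(nθ) + i sin(nθ))
= 3^4(cos(4*45°) + i sin(4*45°))
= 81(cos 180° + i sin 180°)
= -81


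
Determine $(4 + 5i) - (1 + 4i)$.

(4 - 1) + (5 - 4)i = 3 + i


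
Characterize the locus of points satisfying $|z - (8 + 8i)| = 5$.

|z - z0| = r describes a circle centered at z0 with radius r
Here z0 = 8 + 8i and r = 5
Locus: Circle centered at (8, 8) with radius 5


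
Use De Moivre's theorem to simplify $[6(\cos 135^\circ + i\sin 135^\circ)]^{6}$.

By De Moivre: z^n = r^n(cos(nθ) + i sin(nθ))
= 6^6(cos(6*135°) + i sin(6*135°))
= 46656(cos 90° + i sin 90°)
= 46656i


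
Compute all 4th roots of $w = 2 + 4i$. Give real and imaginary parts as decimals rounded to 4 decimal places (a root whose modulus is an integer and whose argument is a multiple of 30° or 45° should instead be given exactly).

|w| = sqrt(20) ≈ 4.472136, arg(w) ≈ 63.434949°
Root modulus = sqrt(20)^(1/4) ≈ 1.454215
Root arguments: θ_k = (arg(w) + 360°k)/4 for k = 0, 1, ..., 3
Compute each root as (root modulus)(cos θ_k + i sin θ_k) using full-precision intermediates, then round to 4 decimal places.
Roots: 1.3989 + 0.3974i, -0.3974 + 1.3989i, -1.3989 - 0.3974i, 0.3974 - 1.3989i


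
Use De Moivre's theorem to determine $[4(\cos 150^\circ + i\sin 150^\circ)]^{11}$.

By De Moivre: z^n = r^n(cos(nθ) + i sin(nθ))
= 4^11(cos(11*150°) + i sin(11*150°))
= 4194304(cos 210° + i sin 210°)
= -2097152*sqrt(3) - 2097152i


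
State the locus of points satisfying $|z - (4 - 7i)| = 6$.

|z - z0| = r describes a circle centered at z0 with radius r
Here z0 = 4 - 7i and r = 6
Locus: Circle centered at (4, -7) with radius 6


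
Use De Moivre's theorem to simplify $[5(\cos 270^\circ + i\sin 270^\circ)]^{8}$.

By De Moivre: z^n = r^n(cos(nθ) + i sin(nθ))
= 5^8(cos(8*270°) + i sin(8*270°))
= 390625(cos 0° + i sin 0°)
= 390625


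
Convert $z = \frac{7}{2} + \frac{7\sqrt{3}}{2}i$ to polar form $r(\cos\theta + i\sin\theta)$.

r = |z| = sqrt(a^2 + b^2) = sqrt((7/2)^2 + (7*sqrt(3)/2)^2) = sqrt(49/4 + 147/4) = sqrt(49) = 7
θ = arctan(b/a) = arctan(6.0622/3.5) (quadrant-adjusted) = 60°
z = 7(cos 60° + i sin 60°)


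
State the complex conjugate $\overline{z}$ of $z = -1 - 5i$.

If z = a + bi, then conjugate(z) = a - bi
conjugate(-1 - 5i) = -1 + 5i


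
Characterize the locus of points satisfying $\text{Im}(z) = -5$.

Im(z) = y where z = x + yi; the equation y = -5 is satisfied by all points with that y-coordinate
Locus: Horizontal line y = -5


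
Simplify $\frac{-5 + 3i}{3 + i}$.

Multiply numerator and denominator by conjugate (3 - i):
= (-5 + 3i)(3 - i) / (3^2 + 1^2)
= (-12 + 14i) / 10
Divide through by 2: (-6 + 7i) / 5
= -6/5 + (7/5)i


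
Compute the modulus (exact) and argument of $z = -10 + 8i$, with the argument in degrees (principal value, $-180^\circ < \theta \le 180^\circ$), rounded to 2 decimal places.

|z| = sqrt((-10)^2 + 8^2) = sqrt(164)
arg(z) = arctan(b/a) = arctan(8/-10) (quadrant-adjusted) = 141.34°


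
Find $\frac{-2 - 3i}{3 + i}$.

Multiply numerator and denominator by conjugate (3 - i):
= (-2 - 3i)(3 - i) / (3^2 + 1^2)
= (-9 - 7i) / 10
= -9/10 - (7/10)i


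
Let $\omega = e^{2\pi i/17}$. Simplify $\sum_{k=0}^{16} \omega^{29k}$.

Let ζ = ω^29 = e^(2πi·29/17). Since 17 ∤ 29, ζ ≠ 1.
Sum = Σ_{k=0}^{16} ζ^k = (ζ^17 - 1)/(ζ - 1) = (ω^{29·17} - 1)/(ζ - 1) = (1 - 1)/(ζ - 1) = 0


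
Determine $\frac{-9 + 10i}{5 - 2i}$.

Multiply numerator and denominator by conjugate (5 + 2i):
= (-9 + 10i)(5 + 2i) / (5^2 + (-2)^2)
= (-65 + 32i) / 29
= -65/29 + (32/29)i


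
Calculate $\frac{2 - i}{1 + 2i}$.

Multiply numerator and denominator by conjugate (1 - 2i):
= (2 - i)(1 - 2i) / (1^2 + 2^2)
= (-5i) / 5
= -i


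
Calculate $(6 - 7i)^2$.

(a + bi)^2 = a^2 - b^2 + 2abi
= 6^2 - (-7)^2 + 2*6*(-7)i
= -13 - 84i


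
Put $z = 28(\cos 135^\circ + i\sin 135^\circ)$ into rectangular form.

a = r cos θ = 28 * -sqrt(2)/2 = -14*sqrt(2)
b = r sin θ = 28 * sqrt(2)/2 = 14*sqrt(2)
z = -14*sqrt(2) + 14*sqrt(2)i


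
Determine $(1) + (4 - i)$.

(1 + 4) + (0 + (-1))i = 5 - i


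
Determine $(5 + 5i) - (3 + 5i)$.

(5 - 3) + (5 - 5)i = 2


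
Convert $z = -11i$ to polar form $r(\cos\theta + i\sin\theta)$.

r = |z| = sqrt(a^2 + b^2) = sqrt((0)^2 + (-11)^2) = sqrt(0 + 121) = sqrt(121) = 11
a = 0 and b < 0, so z lies on the negative imaginary axis: θ = 270°
z = 11(cos 270° + i sin 270°)


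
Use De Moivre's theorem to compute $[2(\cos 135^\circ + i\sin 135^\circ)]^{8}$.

By De Moivre: z^n = r^n(cos(nθ) + i sin(nθ))
= 2^8(cos(8*135°) + i sin(8*135°))
= 256(cos 0° + i sin 0°)
= 256


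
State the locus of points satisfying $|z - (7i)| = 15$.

|z - z0| = r describes a circle centered at z0 with radius r
Here z0 = 7i and r = 15
Locus: Circle centered at (0, 7) with radius 15


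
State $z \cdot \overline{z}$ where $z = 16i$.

z * conjugate(z) = |z|^2 = a^2 + b^2
= 0^2 + 16^2 = 256


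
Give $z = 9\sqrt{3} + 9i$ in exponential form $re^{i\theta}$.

r = |z| = sqrt((9*sqrt(3))^2 + (9)^2) = sqrt(243 + 81) = sqrt(324) = 18
θ = arctan(b/a) = arctan(9/15.5885) (quadrant-adjusted) = 30° = π/6
z = 18e^(i*π/6)


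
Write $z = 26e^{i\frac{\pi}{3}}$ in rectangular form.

a = r cos θ = 26 * 1/2 = 13
b = r sin θ = 26 * sqrt(3)/2 = 13*sqrt(3)
z = 13 + 13*sqrt(3)i


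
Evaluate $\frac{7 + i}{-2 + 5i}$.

Multiply numerator and denominator by conjugate (-2 - 5i):
= (7 + i)(-2 - 5i) / ((-2)^2 + 5^2)
= (-9 - 37i) / 29
= -9/29 - (37/29)i


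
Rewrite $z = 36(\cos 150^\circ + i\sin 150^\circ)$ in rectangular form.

a = r cos θ = 36 * -sqrt(3)/2 = -18*sqrt(3)
b = r sin θ = 36 * 1/2 = 18
z = -18*sqrt(3) + 18i


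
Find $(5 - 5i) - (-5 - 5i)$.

(5 - (-5)) + (-5 - (-5))i = 10


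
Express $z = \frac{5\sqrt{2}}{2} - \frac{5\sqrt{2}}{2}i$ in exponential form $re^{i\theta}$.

r = |z| = sqrt((5*sqrt(2)/2)^2 + (-5*sqrt(2)/2)^2) = sqrt(25/2 + 25/2) = sqrt(25) = 5
θ = arctan(b/a) = arctan(-3.5355/3.5355) (quadrant-adjusted) = -45° = -π/4
z = 5e^(-i*π/4)


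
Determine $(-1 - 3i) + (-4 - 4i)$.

(-1 + (-4)) + (-3 + (-4))i = -5 - 7i


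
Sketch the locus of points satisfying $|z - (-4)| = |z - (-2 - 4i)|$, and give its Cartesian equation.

|z - z1| = |z - z2| means z is equidistant from z1 and z2,
i.e. the perpendicular bisector of the segment from (-4, 0) to (-2, -4) (midpoint (-3, -2)).
With z = x + yi, square both sides:
(x - (-4))^2 + (y - 0)^2 = (x - (-2))^2 + (y - (-4))^2
The x^2 and y^2 terms cancel: 4x + (-8)y = 20 - 16 = 4
Simplify: x - 2y = 1
Locus: Perpendicular bisector of the segment from (-4, 0) to (-2, -4): the line x - 2y = 1


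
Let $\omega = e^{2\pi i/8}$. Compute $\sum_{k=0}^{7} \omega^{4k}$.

Let ζ = ω^4 = e^(2πi·4/8). Since 8 ∤ 4, ζ ≠ 1.
Sum = Σ_{k=0}^{7} ζ^k = (ζ^8 - 1)/(ζ - 1) = (ω^{4·8} - 1)/(ζ - 1) = (1 - 1)/(ζ - 1) = 0


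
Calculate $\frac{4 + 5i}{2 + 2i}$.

Multiply numerator and denominator by conjugate (2 - 2i):
= (4 + 5i)(2 - 2i) / (2^2 + 2^2)
= (18 + 2i) / 8
Divide through by 2: (9 + i) / 4
= 9/4 + (1/4)i


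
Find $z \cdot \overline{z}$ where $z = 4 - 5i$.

z * conjugate(z) = |z|^2 = a^2 + b^2
= 4^2 + (-5)^2 = 41


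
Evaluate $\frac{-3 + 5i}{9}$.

Divisor is real, so divide each part by 9:
= -1/3 + (5/9)i


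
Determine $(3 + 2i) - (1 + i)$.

(3 - 1) + (2 - 1)i = 2 + i


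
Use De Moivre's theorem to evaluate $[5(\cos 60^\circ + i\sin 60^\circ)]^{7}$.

By De Moivre: z^n = r^n(cos(nθ) + i sin(nθ))
= 5^7(cos(7*60°) + i sin(7*60°))
= 78125(cos 60° + i sin 60°)
= 78125/2 + (78125*sqrt(3)/2)i


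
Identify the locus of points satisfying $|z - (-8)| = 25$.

|z - z0| = r describes a circle centered at z0 with radius r
Here z0 = -8 and r = 25
Locus: Circle centered at (-8, 0) with radius 25


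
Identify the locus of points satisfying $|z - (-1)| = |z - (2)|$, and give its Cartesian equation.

|z - z1| = |z - z2| means z is equidistant from z1 and z2,
i.e. the perpendicular bisector of the segment from (-1, 0) to (2, 0) (midpoint (1/2, 0)).
With z = x + yi, square both sides:
(x - (-1))^2 + (y - 0)^2 = (x - 2)^2 + (y - 0)^2
The x^2 and y^2 terms cancel: 6x + 0y = 4 - 1 = 3
Simplify: x = 1/2
Locus: Perpendicular bisector of the segment from (-1, 0) to (2, 0): the line x = 1/2


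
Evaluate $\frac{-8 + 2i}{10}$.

Divisor is real, so divide each part by 10:
= -4/5 + (1/5)i


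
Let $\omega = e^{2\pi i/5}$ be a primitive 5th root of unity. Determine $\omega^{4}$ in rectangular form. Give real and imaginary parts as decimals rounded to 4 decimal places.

ω^4 = e^(2πi·4/5) = e^(i·8π/5)
= cos(8π/5) + i sin(8π/5)
= 0.3090 - 0.9511i


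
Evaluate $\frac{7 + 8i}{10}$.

Divisor is real, so divide each part by 10:
= 7/10 + (4/5)i


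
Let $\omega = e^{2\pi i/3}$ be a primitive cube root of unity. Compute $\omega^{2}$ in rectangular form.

ω^2 = e^(2πi·2/3) = e^(i·4π/3)
= cos(4π/3) + i sin(4π/3)
= -1/2 - (sqrt(3)/2)i


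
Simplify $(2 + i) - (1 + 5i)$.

(2 - 1) + (1 - 5)i = 1 - 4i


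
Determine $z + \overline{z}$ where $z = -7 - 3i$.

z + conjugate(z) = (a + bi) + (a - bi) = 2a
= 2 * (-7) = -14


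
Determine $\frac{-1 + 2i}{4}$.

Divisor is real, so divide each part by 4:
= -1/4 + (1/2)i


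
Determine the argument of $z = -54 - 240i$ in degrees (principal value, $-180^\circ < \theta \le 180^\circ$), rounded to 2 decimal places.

θ = arctan(b/a) = arctan(-240/-54) (quadrant-adjusted) = -102.68°


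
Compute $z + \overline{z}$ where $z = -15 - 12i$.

z + conjugate(z) = (a + bi) + (a - bi) = 2a
= 2 * (-15) = -30


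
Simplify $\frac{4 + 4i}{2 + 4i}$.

Multiply numerator and denominator by conjugate (2 - 4i):
= (4 + 4i)(2 - 4i) / (2^2 + 4^2)
= (24 - 8i) / 20
Divide through by 4: (6 - 2i) / 5
= 6/5 - (2/5)i


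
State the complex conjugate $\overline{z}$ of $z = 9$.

If z = a + bi, then conjugate(z) = a - bi
conjugate(9) = 9


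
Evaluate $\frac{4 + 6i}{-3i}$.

Multiply numerator and denominator by conjugate (3i):
= (4 + 6i)(3i) / (0^2 + (-3)^2)
= (-18 + 12i) / 9
Divide through by 3: (-6 + 4i) / 3
= -2 + (4/3)i


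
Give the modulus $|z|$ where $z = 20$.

|z| = sqrt(a^2 + b^2) = sqrt(20^2 + 0^2) = sqrt(400) = 20


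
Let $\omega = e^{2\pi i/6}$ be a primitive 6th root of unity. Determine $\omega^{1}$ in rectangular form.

ω^1 = e^(2πi·1/6) = e^(i·1π/3)
= cos(1π/3) + i sin(1π/3)
= 1/2 + (sqrt(3)/2)i


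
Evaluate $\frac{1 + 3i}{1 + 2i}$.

Multiply numerator and denominator by conjugate (1 - 2i):
= (1 + 3i)(1 - 2i) / (1^2 + 2^2)
= (7 + i) / 5
= 7/5 + (1/5)i


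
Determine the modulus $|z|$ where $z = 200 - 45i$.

|z| = sqrt(a^2 + b^2) = sqrt(200^2 + (-45)^2) = sqrt(42025) = 205


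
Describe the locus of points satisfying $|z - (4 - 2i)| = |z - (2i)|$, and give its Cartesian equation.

|z - z1| = |z - z2| means z is equidistant from z1 and z2,
i.e. the perpendicular bisector of the segment from (4, -2) to (0, 2) (midpoint (2, 0)).
With z = x + yi, square both sides:
(x - 4)^2 + (y - (-2))^2 = (x - 0)^2 + (y - 2)^2
The x^2 and y^2 terms cancel: -8x + 8y = 4 - 20 = -16
Simplify: x - y = 2
Locus: Perpendicular bisector of the segment from (4, -2) to (0, 2): the line x - y = 2


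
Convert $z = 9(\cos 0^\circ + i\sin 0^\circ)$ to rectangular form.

a = r cos θ = 9 * 1 = 9
b = r sin θ = 9 * 0 = 0
z = 9


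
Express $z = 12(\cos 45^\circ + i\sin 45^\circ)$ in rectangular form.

a = r cos θ = 12 * sqrt(2)/2 = 6*sqrt(2)
b = r sin θ = 12 * sqrt(2)/2 = 6*sqrt(2)
z = 6*sqrt(2) + 6*sqrt(2)i


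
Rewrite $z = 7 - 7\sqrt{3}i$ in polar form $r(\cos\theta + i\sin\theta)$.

r = |z| = sqrt(a^2 + b^2) = sqrt((7)^2 + (-7*sqrt(3))^2) = sqrt(49 + 147) = sqrt(196) = 14
θ = arctan(b/a) = arctan(-12.1244/7) (quadrant-adjusted) = 300°
z = 14(cos 300° + i sin 300°)


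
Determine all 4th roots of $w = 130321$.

|w| = 130321, arg(w) = 0°
Root modulus = 130321^(1/4) = 19
Root arguments: θ_k = (0° + 360°k)/4 for k = 0, 1, ..., 3
Roots: 19, 19i, -19, -19i


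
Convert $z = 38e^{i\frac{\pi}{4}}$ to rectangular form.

a = r cos θ = 38 * sqrt(2)/2 = 19*sqrt(2)
b = r sin θ = 38 * sqrt(2)/2 = 19*sqrt(2)
z = 19*sqrt(2) + 19*sqrt(2)i


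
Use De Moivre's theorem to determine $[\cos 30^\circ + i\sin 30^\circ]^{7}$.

By De Moivre: z^n = r^n(cos(nθ) + i sin(nθ))
= 1^7(cos(7*30°) + i sin(7*30°))
= 1(cos 210° + i sin 210°)
= -sqrt(3)/2 - (1/2)i


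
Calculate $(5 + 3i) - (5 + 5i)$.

(5 - 5) + (3 - 5)i = -2i


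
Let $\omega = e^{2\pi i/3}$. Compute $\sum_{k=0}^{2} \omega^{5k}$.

Let ζ = ω^5 = e^(2πi·5/3). Since 3 ∤ 5, ζ ≠ 1.
Sum = Σ_{k=0}^{2} ζ^k = (ζ^3 - 1)/(ζ - 1) = (ω^{5·3} - 1)/(ζ - 1) = (1 - 1)/(ζ - 1) = 0


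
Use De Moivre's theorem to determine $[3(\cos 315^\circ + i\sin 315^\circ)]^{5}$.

By De Moivre: z^n = r^n(cos(nθ) + i sin(nθ))
= 3^5(cos(5*315°) + i sin(5*315°))
= 243(cos 135° + i sin 135°)
= -243*sqrt(2)/2 + (243*sqrt(2)/2)i


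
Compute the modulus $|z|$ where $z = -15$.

|z| = sqrt(a^2 + b^2) = sqrt((-15)^2 + 0^2) = sqrt(225) = 15


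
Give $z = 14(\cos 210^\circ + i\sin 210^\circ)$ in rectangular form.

a = r cos θ = 14 * -sqrt(3)/2 = -7*sqrt(3)
b = r sin θ = 14 * -1/2 = -7
z = -7*sqrt(3) - 7i


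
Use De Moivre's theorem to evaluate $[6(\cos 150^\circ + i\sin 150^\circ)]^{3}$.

By De Moivre: z^n = r^n(cos(nθ) + i sin(nθ))
= 6^3(cos(3*150°) + i sin(3*150°))
= 216(cos 90° + i sin 90°)
= 216i


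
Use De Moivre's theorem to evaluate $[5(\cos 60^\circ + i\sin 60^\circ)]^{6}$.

By De Moivre: z^n = r^n(cos(nθ) + i sin(nθ))
= 5^6(cos(6*60°) + i sin(6*60°))
= 15625(cos 0° + i sin 0°)
= 15625


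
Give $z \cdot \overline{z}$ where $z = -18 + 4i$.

z * conjugate(z) = |z|^2 = a^2 + b^2
= (-18)^2 + 4^2 = 340


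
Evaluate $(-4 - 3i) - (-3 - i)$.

(-4 - (-3)) + (-3 - (-1))i = -1 - 2i


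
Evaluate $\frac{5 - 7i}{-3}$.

Divisor is real, so divide each part by -3:
= -5/3 + (7/3)i


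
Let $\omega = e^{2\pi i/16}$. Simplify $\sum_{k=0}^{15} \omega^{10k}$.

Let ζ = ω^10 = e^(2πi·10/16). Since 16 ∤ 10, ζ ≠ 1.
Sum = Σ_{k=0}^{15} ζ^k = (ζ^16 - 1)/(ζ - 1) = (ω^{10·16} - 1)/(ζ - 1) = (1 - 1)/(ζ - 1) = 0


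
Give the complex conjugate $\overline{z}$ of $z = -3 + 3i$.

If z = a + bi, then conjugate(z) = a - bi
conjugate(-3 + 3i) = -3 - 3i


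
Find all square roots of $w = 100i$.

|w| = 100, arg(w) = 90°
Root modulus = 100^(1/2) = 10
Root arguments: θ_k = (90° + 360°k)/2 for k = 0, 1, ..., 1
Roots: 5*sqrt(2) + 5*sqrt(2)i, -5*sqrt(2) - 5*sqrt(2)i


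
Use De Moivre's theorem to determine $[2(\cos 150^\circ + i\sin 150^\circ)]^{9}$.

By De Moivre: z^n = r^n(cos(nθ) + i sin(nθ))
= 2^9(cos(9*150°) + i sin(9*150°))
= 512(cos 270° + i sin 270°)
= -512i


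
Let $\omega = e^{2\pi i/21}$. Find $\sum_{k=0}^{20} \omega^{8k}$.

Let ζ = ω^8 = e^(2πi·8/21). Since 21 ∤ 8, ζ ≠ 1.
Sum = Σ_{k=0}^{20} ζ^k = (ζ^21 - 1)/(ζ - 1) = (ω^{8·21} - 1)/(ζ - 1) = (1 - 1)/(ζ - 1) = 0


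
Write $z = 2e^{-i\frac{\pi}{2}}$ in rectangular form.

a = r cos θ = 2 * 0 = 0
b = r sin θ = 2 * -1 = -2
z = -2i


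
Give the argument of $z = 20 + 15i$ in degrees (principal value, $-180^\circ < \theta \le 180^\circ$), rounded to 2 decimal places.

θ = arctan(b/a) = arctan(15/20) (quadrant-adjusted) = 36.87°


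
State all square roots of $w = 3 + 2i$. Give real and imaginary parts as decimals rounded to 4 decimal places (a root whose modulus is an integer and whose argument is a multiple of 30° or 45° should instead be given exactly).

|w| = sqrt(13) ≈ 3.605551, arg(w) ≈ 33.690068°
Root modulus = sqrt(13)^(1/2) ≈ 1.898829
Root arguments: θ_k = (arg(w) + 360°k)/2 for k = 0, 1, ..., 1
Compute each root as (root modulus)(cos θ_k + i sin θ_k) using full-precision intermediates, then round to 4 decimal places.
Roots: 1.8174 + 0.5503i, -1.8174 - 0.5503i


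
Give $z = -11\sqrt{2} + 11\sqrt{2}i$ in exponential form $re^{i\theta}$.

r = |z| = sqrt((-11*sqrt(2))^2 + (11*sqrt(2))^2) = sqrt(242 + 242) = sqrt(484) = 22
θ = arctan(b/a) = arctan(15.5563/-15.5563) (quadrant-adjusted) = 135° = 3π/4
z = 22e^(i*3π/4)


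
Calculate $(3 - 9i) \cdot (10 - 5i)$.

(a1*a2 - b1*b2) + (a1*b2 + b1*a2)i
= (30 - 45) + (-15 + (-90))i
= -15 - 105i


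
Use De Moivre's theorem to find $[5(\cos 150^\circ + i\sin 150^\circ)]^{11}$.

By De Moivre: z^n = r^n(cos(nθ) + i sin(nθ))
= 5^11(cos(11*150°) + i sin(11*150°))
= 48828125(cos 210° + i sin 210°)
= -48828125*sqrt(3)/2 - (48828125/2)i


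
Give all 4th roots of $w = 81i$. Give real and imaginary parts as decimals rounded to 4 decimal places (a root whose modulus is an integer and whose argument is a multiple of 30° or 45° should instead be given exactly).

|w| = 81, arg(w) = 90°
Root modulus = 81^(1/4) = 3
Root arguments: θ_k = (90° + 360°k)/4 for k = 0, 1, ..., 3
Compute each root as (root modulus)(cos θ_k + i sin θ_k) using full-precision intermediates, then round to 4 decimal places.
Roots: 2.7716 + 1.1481i, -1.1481 + 2.7716i, -2.7716 - 1.1481i, 1.1481 - 2.7716i


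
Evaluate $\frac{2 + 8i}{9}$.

Divisor is real, so divide each part by 9:
= 2/9 + (8/9)i


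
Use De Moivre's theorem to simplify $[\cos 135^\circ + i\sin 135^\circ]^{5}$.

By De Moivre: z^n = r^n(cos(nθ) + i sin(nθ))
= 1^5(cos(5*135°) + i sin(5*135°))
= 1(cos 315° + i sin 315°)
= sqrt(2)/2 - (sqrt(2)/2)i


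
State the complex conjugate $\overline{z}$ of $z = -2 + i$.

If z = a + bi, then conjugate(z) = a - bi
conjugate(-2 + i) = -2 - i


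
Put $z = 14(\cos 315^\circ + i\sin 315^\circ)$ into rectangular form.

a = r cos θ = 14 * sqrt(2)/2 = 7*sqrt(2)
b = r sin θ = 14 * -sqrt(2)/2 = -7*sqrt(2)
z = 7*sqrt(2) - 7*sqrt(2)i


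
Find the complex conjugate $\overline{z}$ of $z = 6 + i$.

If z = a + bi, then conjugate(z) = a - bi
conjugate(6 + i) = 6 - i


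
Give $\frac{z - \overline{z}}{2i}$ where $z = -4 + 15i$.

z - conjugate(z) = 2bi
(z - conjugate(z))/(2i) = 2bi/(2i) = b = 15


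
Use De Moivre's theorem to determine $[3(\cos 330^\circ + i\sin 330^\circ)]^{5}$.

By De Moivre: z^n = r^n(cos(nθ) + i sin(nθ))
= 3^5(cos(5*330°) + i sin(5*330°))
= 243(cos 210° + i sin 210°)
= -243*sqrt(3)/2 - (243/2)i


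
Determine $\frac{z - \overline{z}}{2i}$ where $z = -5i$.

z - conjugate(z) = 2bi
(z - conjugate(z))/(2i) = 2bi/(2i) = b = -5


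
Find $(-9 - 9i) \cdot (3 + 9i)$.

(a1*a2 - b1*b2) + (a1*b2 + b1*a2)i
= (-27 - (-81)) + (-81 + (-27))i
= 54 - 108i


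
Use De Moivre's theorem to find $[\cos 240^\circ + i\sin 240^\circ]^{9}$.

By De Moivre: z^n = r^n(cos(nθ) + i sin(nθ))
= 1^9(cos(9*240°) + i sin(9*240°))
= 1(cos 0° + i sin 0°)
= 1


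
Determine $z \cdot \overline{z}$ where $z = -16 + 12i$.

z * conjugate(z) = |z|^2 = a^2 + b^2
= (-16)^2 + 12^2 = 400


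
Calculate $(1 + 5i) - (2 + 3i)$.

(1 - 2) + (5 - 3)i = -1 + 2i


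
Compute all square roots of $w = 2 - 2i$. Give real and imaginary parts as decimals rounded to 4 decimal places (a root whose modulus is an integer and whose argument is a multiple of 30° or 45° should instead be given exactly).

|w| = sqrt(8) ≈ 2.828427, arg(w) = 315°
Root modulus = sqrt(8)^(1/2) ≈ 1.681793
Root arguments: θ_k = (315° + 360°k)/2 for k = 0, 1, ..., 1
Compute each root as (root modulus)(cos θ_k + i sin θ_k) using full-precision intermediates, then round to 4 decimal places.
Roots: -1.5538 + 0.6436i, 1.5538 - 0.6436i


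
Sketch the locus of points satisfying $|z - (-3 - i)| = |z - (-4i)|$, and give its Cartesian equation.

|z - z1| = |z - z2| means z is equidistant from z1 and z2,
i.e. the perpendicular bisector of the segment from (-3, -1) to (0, -4) (midpoint (-3/2, -5/2)).
With z = x + yi, square both sides:
(x - (-3))^2 + (y - (-1))^2 = (x - 0)^2 + (y - (-4))^2
The x^2 and y^2 terms cancel: 6x + (-6)y = 16 - 10 = 6
Simplify: x - y = 1
Locus: Perpendicular bisector of the segment from (-3, -1) to (0, -4): the line x - y = 1


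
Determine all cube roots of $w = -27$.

|w| = 27, arg(w) = 180°
Root modulus = 27^(1/3) = 3
Root arguments: θ_k = (180° + 360°k)/3 for k = 0, 1, ..., 2
Roots: 3/2 + (3*sqrt(3)/2)i, -3, 3/2 - (3*sqrt(3)/2)i


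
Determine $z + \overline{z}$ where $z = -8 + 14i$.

z + conjugate(z) = (a + bi) + (a - bi) = 2a
= 2 * (-8) = -16


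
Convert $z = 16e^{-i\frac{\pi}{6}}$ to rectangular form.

a = r cos θ = 16 * sqrt(3)/2 = 8*sqrt(3)
b = r sin θ = 16 * -1/2 = -8
z = 8*sqrt(3) - 8i


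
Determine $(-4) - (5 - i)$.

(-4 - 5) + (0 - (-1))i = -9 + i


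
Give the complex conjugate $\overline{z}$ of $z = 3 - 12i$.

If z = a + bi, then conjugate(z) = a - bi
conjugate(3 - 12i) = 3 + 12i


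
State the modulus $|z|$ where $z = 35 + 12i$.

|z| = sqrt(a^2 + b^2) = sqrt(35^2 + 12^2) = sqrt(1369) = 37


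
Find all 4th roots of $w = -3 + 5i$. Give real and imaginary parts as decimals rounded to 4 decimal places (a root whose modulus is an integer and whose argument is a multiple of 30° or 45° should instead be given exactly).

|w| = sqrt(34) ≈ 5.830952, arg(w) ≈ 120.963757°
Root modulus = sqrt(34)^(1/4) ≈ 1.553942
Root arguments: θ_k = (arg(w) + 360°k)/4 for k = 0, 1, ..., 3
Compute each root as (root modulus)(cos θ_k + i sin θ_k) using full-precision intermediates, then round to 4 decimal places.
Roots: 1.3425 + 0.7826i, -0.7826 + 1.3425i, -1.3425 - 0.7826i, 0.7826 - 1.3425i


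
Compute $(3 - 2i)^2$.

(a + bi)^2 = a^2 - b^2 + 2abi
= 3^2 - (-2)^2 + 2*3*(-2)i
= 5 - 12i


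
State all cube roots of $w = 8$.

|w| = 8, arg(w) = 0°
Root modulus = 8^(1/3) = 2
Root arguments: θ_k = (0° + 360°k)/3 for k = 0, 1, ..., 2
Roots: 2, -1 + sqrt(3)i, -1 - sqrt(3)i


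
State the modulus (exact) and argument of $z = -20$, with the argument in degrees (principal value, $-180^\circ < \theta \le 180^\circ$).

|z| = sqrt((-20)^2 + 0^2) = 20
b = 0 and a < 0, so z lies on the negative real axis: arg(z) = 180°


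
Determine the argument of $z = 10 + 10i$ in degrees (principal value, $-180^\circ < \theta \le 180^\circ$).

θ = arctan(b/a) = arctan(10/10) (quadrant-adjusted) = 45°


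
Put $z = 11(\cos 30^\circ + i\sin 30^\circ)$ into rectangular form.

a = r cos θ = 11 * sqrt(3)/2 = 11*sqrt(3)/2
b = r sin θ = 11 * 1/2 = 11/2
z = 11*sqrt(3)/2 + (11/2)i


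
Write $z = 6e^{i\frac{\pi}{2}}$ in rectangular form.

a = r cos θ = 6 * 0 = 0
b = r sin θ = 6 * 1 = 6
z = 6i


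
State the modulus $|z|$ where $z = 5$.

|z| = sqrt(a^2 + b^2) = sqrt(5^2 + 0^2) = sqrt(25) = 5


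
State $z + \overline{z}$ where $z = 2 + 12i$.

z + conjugate(z) = (a + bi) + (a - bi) = 2a
= 2 * 2 = 4


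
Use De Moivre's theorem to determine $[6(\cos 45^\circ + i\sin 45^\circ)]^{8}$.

By De Moivre: z^n = r^n(cos(nθ) + i sin(nθ))
= 6^8(cos(8*45°) + i sin(8*45°))
= 1679616(cos 0° + i sin 0°)
= 1679616


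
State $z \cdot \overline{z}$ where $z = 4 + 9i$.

z * conjugate(z) = |z|^2 = a^2 + b^2
= 4^2 + 9^2 = 97


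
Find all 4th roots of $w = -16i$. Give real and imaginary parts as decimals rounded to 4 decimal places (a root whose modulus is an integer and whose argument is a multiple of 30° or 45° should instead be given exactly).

|w| = 16, arg(w) = 270°
Root modulus = 16^(1/4) = 2
Root arguments: θ_k = (270° + 360°k)/4 for k = 0, 1, ..., 3
Compute each root as (root modulus)(cos θ_k + i sin θ_k) using full-precision intermediates, then round to 4 decimal places.
Roots: 0.7654 + 1.8478i, -1.8478 + 0.7654i, -0.7654 - 1.8478i, 1.8478 - 0.7654i


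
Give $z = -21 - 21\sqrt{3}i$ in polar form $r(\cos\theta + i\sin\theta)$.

r = |z| = sqrt(a^2 + b^2) = sqrt((-21)^2 + (-21*sqrt(3))^2) = sqrt(441 + 1323) = sqrt(1764) = 42
θ = arctan(b/a) = arctan(-36.3731/-21) (quadrant-adjusted) = 240°
z = 42(cos 240° + i sin 240°)


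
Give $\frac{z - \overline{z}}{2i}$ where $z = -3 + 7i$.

z - conjugate(z) = 2bi
(z - conjugate(z))/(2i) = 2bi/(2i) = b = 7


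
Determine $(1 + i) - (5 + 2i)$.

(1 - 5) + (1 - 2)i = -4 - i


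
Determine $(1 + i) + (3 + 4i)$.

(1 + 3) + (1 + 4)i = 4 + 5i


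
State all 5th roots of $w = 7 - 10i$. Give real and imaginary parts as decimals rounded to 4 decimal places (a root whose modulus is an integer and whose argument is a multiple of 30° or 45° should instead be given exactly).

|w| = sqrt(149) ≈ 12.206556, arg(w) ≈ 304.992020°
Root modulus = sqrt(149)^(1/5) ≈ 1.649372
Root arguments: θ_k = (arg(w) + 360°k)/5 for k = 0, 1, ..., 4
Compute each root as (root modulus)(cos θ_k + i sin θ_k) using full-precision intermediates, then round to 4 decimal places.
Roots: 0.7997 + 1.4426i, -1.1248 + 1.2063i, -1.4949 - 0.6970i, 0.2010 - 1.6371i, 1.6191 - 0.3148i


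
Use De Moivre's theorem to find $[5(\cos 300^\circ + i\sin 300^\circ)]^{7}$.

By De Moivre: z^n = r^n(cos(nθ) + i sin(nθ))
= 5^7(cos(7*300°) + i sin(7*300°))
= 78125(cos 300° + i sin 300°)
= 78125/2 - (78125*sqrt(3)/2)i


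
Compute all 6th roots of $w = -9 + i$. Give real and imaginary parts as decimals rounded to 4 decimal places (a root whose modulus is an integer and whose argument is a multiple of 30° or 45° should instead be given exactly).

|w| = sqrt(82) ≈ 9.055385, arg(w) ≈ 173.659808°
Root modulus = sqrt(82)^(1/6) ≈ 1.443725
Root arguments: θ_k = (arg(w) + 360°k)/6 for k = 0, 1, ..., 5
Compute each root as (root modulus)(cos θ_k + i sin θ_k) using full-precision intermediates, then round to 4 decimal places.
Roots: 1.2634 + 0.6987i, 0.0266 + 1.4435i, -1.2368 + 0.7448i, -1.2634 - 0.6987i, -0.0266 - 1.4435i, 1.2368 - 0.7448i


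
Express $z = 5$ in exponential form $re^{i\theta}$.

r = |z| = sqrt((5)^2 + (0)^2) = sqrt(25 + 0) = sqrt(25) = 5
b = 0 and a > 0, so z lies on the positive real axis: θ = 0
z = 5e^(i*0) = 5


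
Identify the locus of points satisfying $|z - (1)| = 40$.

|z - z0| = r describes a circle centered at z0 with radius r
Here z0 = 1 and r = 40
Locus: Circle centered at (1, 0) with radius 40


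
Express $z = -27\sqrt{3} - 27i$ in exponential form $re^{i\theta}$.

r = |z| = sqrt((-27*sqrt(3))^2 + (-27)^2) = sqrt(2187 + 729) = sqrt(2916) = 54
θ = arctan(b/a) = arctan(-27/-46.7654) (quadrant-adjusted) = 210° = 7π/6
z = 54e^(i*7π/6)


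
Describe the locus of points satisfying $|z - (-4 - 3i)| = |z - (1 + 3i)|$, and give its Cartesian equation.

|z - z1| = |z - z2| means z is equidistant from z1 and z2,
i.e. the perpendicular bisector of the segment from (-4, -3) to (1, 3) (midpoint (-3/2, 0)).
With z = x + yi, square both sides:
(x - (-4))^2 + (y - (-3))^2 = (x - 1)^2 + (y - 3)^2
The x^2 and y^2 terms cancel: 10x + 12y = 10 - 25 = -15
Simplify: 10x + 12y = -15
Locus: Perpendicular bisector of the segment from (-4, -3) to (1, 3): the line 10x + 12y = -15


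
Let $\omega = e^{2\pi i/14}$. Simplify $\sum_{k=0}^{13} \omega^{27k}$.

Let ζ = ω^27 = e^(2πi·27/14). Since 14 ∤ 27, ζ ≠ 1.
Sum = Σ_{k=0}^{13} ζ^k = (ζ^14 - 1)/(ζ - 1) = (ω^{27·14} - 1)/(ζ - 1) = (1 - 1)/(ζ - 1) = 0


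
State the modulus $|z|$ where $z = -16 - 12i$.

|z| = sqrt(a^2 + b^2) = sqrt((-16)^2 + (-12)^2) = sqrt(400) = 20


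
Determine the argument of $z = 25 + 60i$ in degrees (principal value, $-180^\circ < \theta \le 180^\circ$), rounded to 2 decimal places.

θ = arctan(b/a) = arctan(60/25) (quadrant-adjusted) = 67.38°


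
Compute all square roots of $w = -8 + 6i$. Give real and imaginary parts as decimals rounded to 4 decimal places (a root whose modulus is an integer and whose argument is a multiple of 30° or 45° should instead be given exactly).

|w| = 10, arg(w) ≈ 143.130102°
Root modulus = 10^(1/2) ≈ 3.162278
Root arguments: θ_k = (arg(w) + 360°k)/2 for k = 0, 1, ..., 1
Compute each root as (root modulus)(cos θ_k + i sin θ_k) using full-precision intermediates, then round to 4 decimal places.
Roots: 1.0000 + 3.0000i, -1.0000 - 3.0000i


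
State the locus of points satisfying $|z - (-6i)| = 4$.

|z - z0| = r describes a circle centered at z0 with radius r
Here z0 = -6i and r = 4
Locus: Circle centered at (0, -6) with radius 4


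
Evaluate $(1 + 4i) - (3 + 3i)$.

(1 - 3) + (4 - 3)i = -2 + i


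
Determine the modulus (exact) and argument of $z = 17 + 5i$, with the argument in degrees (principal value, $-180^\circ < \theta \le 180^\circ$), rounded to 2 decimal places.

|z| = sqrt(17^2 + 5^2) = sqrt(314)
arg(z) = arctan(b/a) = arctan(5/17) (quadrant-adjusted) = 16.39°


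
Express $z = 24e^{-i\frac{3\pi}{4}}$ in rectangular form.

a = r cos θ = 24 * -sqrt(2)/2 = -12*sqrt(2)
b = r sin θ = 24 * -sqrt(2)/2 = -12*sqrt(2)
z = -12*sqrt(2) - 12*sqrt(2)i


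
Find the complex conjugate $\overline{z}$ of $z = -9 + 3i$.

If z = a + bi, then conjugate(z) = a - bi
conjugate(-9 + 3i) = -9 - 3i


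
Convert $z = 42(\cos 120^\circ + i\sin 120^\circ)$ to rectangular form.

a = r cos θ = 42 * -1/2 = -21
b = r sin θ = 42 * sqrt(3)/2 = 21*sqrt(3)
z = -21 + 21*sqrt(3)i


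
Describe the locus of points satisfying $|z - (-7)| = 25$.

|z - z0| = r describes a circle centered at z0 with radius r
Here z0 = -7 and r = 25
Locus: Circle centered at (-7, 0) with radius 25


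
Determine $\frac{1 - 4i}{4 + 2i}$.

Multiply numerator and denominator by conjugate (4 - 2i):
= (1 - 4i)(4 - 2i) / (4^2 + 2^2)
= (-4 - 18i) / 20
Divide through by 2: (-2 - 9i) / 10
= -1/5 - (9/10)i


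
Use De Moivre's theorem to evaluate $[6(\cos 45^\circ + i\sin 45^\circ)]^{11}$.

By De Moivre: z^n = r^n(cos(nθ) + i sin(nθ))
= 6^11(cos(11*45°) + i sin(11*45°))
= 362797056(cos 135° + i sin 135°)
= -181398528*sqrt(2) + 181398528*sqrt(2)i


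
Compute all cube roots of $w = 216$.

|w| = 216, arg(w) = 0°
Root modulus = 216^(1/3) = 6
Root arguments: θ_k = (0° + 360°k)/3 for k = 0, 1, ..., 2
Roots: 6, -3 + 3*sqrt(3)i, -3 - 3*sqrt(3)i


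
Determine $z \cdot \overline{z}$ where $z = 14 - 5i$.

z * conjugate(z) = |z|^2 = a^2 + b^2
= 14^2 + (-5)^2 = 221


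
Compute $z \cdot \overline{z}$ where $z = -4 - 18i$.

z * conjugate(z) = |z|^2 = a^2 + b^2
= (-4)^2 + (-18)^2 = 340


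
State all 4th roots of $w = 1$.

|w| = 1, arg(w) = 0°
Root modulus = 1^(1/4) = 1
Root arguments: θ_k = (0° + 360°k)/4 for k = 0, 1, ..., 3
Roots: 1, i, -1, -i


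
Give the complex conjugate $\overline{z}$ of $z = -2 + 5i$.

If z = a + bi, then conjugate(z) = a - bi
conjugate(-2 + 5i) = -2 - 5i


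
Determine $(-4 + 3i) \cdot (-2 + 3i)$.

(a1*a2 - b1*b2) + (a1*b2 + b1*a2)i
= (8 - 9) + (-12 + (-6))i
= -1 - 18i


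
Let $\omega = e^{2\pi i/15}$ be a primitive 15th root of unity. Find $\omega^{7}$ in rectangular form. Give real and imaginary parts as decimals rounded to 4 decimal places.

ω^7 = e^(2πi·7/15) = e^(i·14π/15)
= cos(14π/15) + i sin(14π/15)
= -0.9781 + 0.2079i


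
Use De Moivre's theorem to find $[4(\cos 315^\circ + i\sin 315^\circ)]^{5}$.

By De Moivre: z^n = r^n(cos(nθ) + i sin(nθ))
= 4^5(cos(5*315°) + i sin(5*315°))
= 1024(cos 135° + i sin 135°)
= -512*sqrt(2) + 512*sqrt(2)i


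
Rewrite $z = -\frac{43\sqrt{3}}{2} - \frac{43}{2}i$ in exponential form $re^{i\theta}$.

r = |z| = sqrt((-43*sqrt(3)/2)^2 + (-43/2)^2) = sqrt(5547/4 + 1849/4) = sqrt(1849) = 43
θ = arctan(b/a) = arctan(-21.5/-37.2391) (quadrant-adjusted) = -150° = -5π/6
z = 43e^(-i*5π/6)


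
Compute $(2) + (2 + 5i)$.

(2 + 2) + (0 + 5)i = 4 + 5i


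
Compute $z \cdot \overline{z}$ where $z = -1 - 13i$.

z * conjugate(z) = |z|^2 = a^2 + b^2
= (-1)^2 + (-13)^2 = 170


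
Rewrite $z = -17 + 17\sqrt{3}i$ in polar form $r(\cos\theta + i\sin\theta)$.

r = |z| = sqrt(a^2 + b^2) = sqrt((-17)^2 + (17*sqrt(3))^2) = sqrt(289 + 867) = sqrt(1156) = 34
θ = arctan(b/a) = arctan(29.4449/-17) (quadrant-adjusted) = 120°
z = 34(cos 120° + i sin 120°)


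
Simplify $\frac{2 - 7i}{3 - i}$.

Multiply numerator and denominator by conjugate (3 + i):
= (2 - 7i)(3 + i) / (3^2 + (-1)^2)
= (13 - 19i) / 10
= 13/10 - (19/10)i


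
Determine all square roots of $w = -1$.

|w| = 1, arg(w) = 180°
Root modulus = 1^(1/2) = 1
Root arguments: θ_k = (180° + 360°k)/2 for k = 0, 1, ..., 1
Roots: i, -i


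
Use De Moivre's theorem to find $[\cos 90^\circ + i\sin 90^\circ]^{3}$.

By De Moivre: z^n = r^n(cos(nθ) + i sin(nθ))
= 1^3(cos(3*90°) + i sin(3*90°))
= 1(cos 270° + i sin 270°)
= -i


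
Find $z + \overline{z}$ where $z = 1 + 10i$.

z + conjugate(z) = (a + bi) + (a - bi) = 2a
= 2 * 1 = 2


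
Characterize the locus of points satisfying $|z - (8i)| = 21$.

|z - z0| = r describes a circle centered at z0 with radius r
Here z0 = 8i and r = 21
Locus: Circle centered at (0, 8) with radius 21
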